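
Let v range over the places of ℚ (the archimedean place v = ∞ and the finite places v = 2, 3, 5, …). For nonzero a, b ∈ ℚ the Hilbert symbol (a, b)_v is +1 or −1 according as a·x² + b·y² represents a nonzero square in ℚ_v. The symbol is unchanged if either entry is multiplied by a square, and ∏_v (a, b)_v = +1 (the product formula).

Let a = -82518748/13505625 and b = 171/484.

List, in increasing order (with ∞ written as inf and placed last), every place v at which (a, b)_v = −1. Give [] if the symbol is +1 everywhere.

[13, 19]

Mod squares: a ≡ -247, b ≡ 19. Check v ∈ {∞, 2, 3, 5, 7, 11, 13, 17, 19}.
v=∞: -247 < 0 and 19 > 0  ⇒  (a,b)_∞ = +1.
v=11: a=11^0·(≡7), b=11^-2·(≡7) mod 11; (7|11)=-1, (7|11)=-1; (−1)^{0·-2·5}·(-1)^-2·(-1)^0 = +1.
v=5: a=5^-4·(≡3), b=5^0·(≡4) mod 5; (3|5)=-1, (4|5)=+1; (−1)^{-4·0·2}·(-1)^0·(+1)^-4 = +1.
v=17: a=17^4·(≡13), b=17^0·(≡15) mod 17; (13|17)=+1, (15|17)=+1; (−1)^{4·0·8}·(+1)^0·(+1)^4 = +1.
v=19: a=19^1·(≡6), b=19^1·(≡1) mod 19; (6|19)=+1, (1|19)=+1; (−1)^{1·1·9}·(+1)^1·(+1)^1 = -1.
v=13: a=13^1·(≡6), b=13^0·(≡5) mod 13; (6|13)=-1, (5|13)=-1; (−1)^{1·0·6}·(-1)^0·(-1)^1 = -1.
v=3: a=3^-2·(≡2), b=3^2·(≡1) mod 3; (2|3)=-1, (1|3)=+1; (−1)^{-2·2·1}·(-1)^2·(+1)^-2 = +1.
v=7: a=7^-4·(≡6), b=7^0·(≡3) mod 7; (6|7)=-1, (3|7)=-1; (−1)^{-4·0·3}·(-1)^0·(-1)^-4 = +1.
v=2: v_2(a)=2, v_2(b)=-2; units ≡ 1, 3 (mod 8); ε·ε+αω+βω = 0·1+2·1+-2·0 ≡ 0  ⇒  (a,b)_2 = +1.
(-247, 19 / ℚ) ramifies at {13, 19}: a division algebra.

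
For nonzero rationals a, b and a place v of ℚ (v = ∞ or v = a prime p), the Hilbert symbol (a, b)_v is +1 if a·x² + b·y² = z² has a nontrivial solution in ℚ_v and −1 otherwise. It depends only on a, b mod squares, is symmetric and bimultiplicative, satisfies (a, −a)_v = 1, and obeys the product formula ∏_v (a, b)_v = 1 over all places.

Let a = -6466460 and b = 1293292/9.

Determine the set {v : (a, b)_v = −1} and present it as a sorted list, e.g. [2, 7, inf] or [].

[5, 7, 13, 17]

Mod squares: a ≡ -1616615, b ≡ 323323. Check v ∈ {∞, 2, 3, 5, 7, 11, 13, 17, 19}.
v=5: a=5^1·(≡3), b=5^0·(≡3) mod 5; (3|5)=-1, (3|5)=-1; (−1)^{1·0·2}·(-1)^0·(-1)^1 = -1.
v=∞: -1616615 < 0 and 323323 > 0  ⇒  (a,b)_∞ = +1.
v=19: a=19^1·(≡7), b=19^1·(≡18) mod 19; (7|19)=+1, (18|19)=-1; (−1)^{1·1·9}·(+1)^1·(-1)^1 = +1.
v=13: a=13^1·(≡12), b=13^1·(≡11) mod 13; (12|13)=+1, (11|13)=-1; (−1)^{1·1·6}·(+1)^1·(-1)^1 = -1.
v=17: a=17^1·(≡12), b=17^1·(≡2) mod 17; (12|17)=-1, (2|17)=+1; (−1)^{1·1·8}·(-1)^1·(+1)^1 = -1.
v=7: a=7^1·(≡3), b=7^1·(≡6) mod 7; (3|7)=-1, (6|7)=-1; (−1)^{1·1·3}·(-1)^1·(-1)^1 = -1.
v=3: a=3^0·(≡1), b=3^-2·(≡1) mod 3; (1|3)=+1, (1|3)=+1; (−1)^{0·-2·1}·(+1)^-2·(+1)^0 = +1.
v=11: a=11^1·(≡2), b=11^1·(≡9) mod 11; (2|11)=-1, (9|11)=+1; (−1)^{1·1·5}·(-1)^1·(+1)^1 = +1.
v=2: v_2(a)=2, v_2(b)=2; units ≡ 1, 3 (mod 8); ε·ε+αω+βω = 0·1+2·1+2·0 ≡ 0  ⇒  (a,b)_2 = +1.
(-1616615, 323323 / ℚ) ramifies at {5, 7, 13, 17}: a division algebra.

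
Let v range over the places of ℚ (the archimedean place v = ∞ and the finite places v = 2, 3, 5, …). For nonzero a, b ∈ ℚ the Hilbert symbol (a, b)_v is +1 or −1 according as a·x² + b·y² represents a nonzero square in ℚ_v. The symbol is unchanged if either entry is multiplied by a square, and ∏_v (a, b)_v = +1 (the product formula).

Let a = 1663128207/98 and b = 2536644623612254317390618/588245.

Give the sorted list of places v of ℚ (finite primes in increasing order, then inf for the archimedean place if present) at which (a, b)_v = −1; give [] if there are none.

Mod squares: a ≡ 506974, b ≡ 6290. Check v ∈ {∞, 2, 3, 5, 7, 13, 17, 31, 37}.
v=∞: 506974 > 0 and 6290 > 0  ⇒  (a,b)_∞ = +1.
v=17: a=17^1·(≡9), b=17^3·(≡8) mod 17; (9|17)=+1, (8|17)=+1; (−1)^{1·3·8}·(+1)^3·(+1)^1 = +1.
v=37: a=37^1·(≡3), b=37^3·(≡5) mod 37; (3|37)=+1, (5|37)=-1; (−1)^{1·3·18}·(+1)^3·(-1)^1 = -1.
v=7: a=7^-2·(≡3), b=7^-6·(≡1) mod 7; (3|7)=-1, (1|7)=+1; (−1)^{-2·-6·3}·(-1)^-6·(+1)^-2 = +1.
v=3: a=3^8·(≡1), b=3^22·(≡2) mod 3; (1|3)=+1, (2|3)=-1; (−1)^{8·22·1}·(+1)^22·(-1)^8 = +1.
v=5: a=5^0·(≡4), b=5^-1·(≡2) mod 5; (4|5)=+1, (2|5)=-1; (−1)^{0·-1·2}·(+1)^-1·(-1)^0 = +1.
v=2: v_2(a)=-1, v_2(b)=1; units ≡ 7, 1 (mod 8); ε·ε+αω+βω = 1·0+-1·0+1·0 ≡ 0  ⇒  (a,b)_2 = +1.
v=31: a=31^1·(≡3), b=31^2·(≡16) mod 31; (3|31)=-1, (16|31)=+1; (−1)^{1·2·15}·(-1)^2·(+1)^1 = +1.
v=13: a=13^1·(≡8), b=13^2·(≡7) mod 13; (8|13)=-1, (7|13)=-1; (−1)^{1·2·6}·(-1)^2·(-1)^1 = -1.
(506974, 6290 / ℚ) ramifies at {13, 37}: a division algebra.

[13, 37]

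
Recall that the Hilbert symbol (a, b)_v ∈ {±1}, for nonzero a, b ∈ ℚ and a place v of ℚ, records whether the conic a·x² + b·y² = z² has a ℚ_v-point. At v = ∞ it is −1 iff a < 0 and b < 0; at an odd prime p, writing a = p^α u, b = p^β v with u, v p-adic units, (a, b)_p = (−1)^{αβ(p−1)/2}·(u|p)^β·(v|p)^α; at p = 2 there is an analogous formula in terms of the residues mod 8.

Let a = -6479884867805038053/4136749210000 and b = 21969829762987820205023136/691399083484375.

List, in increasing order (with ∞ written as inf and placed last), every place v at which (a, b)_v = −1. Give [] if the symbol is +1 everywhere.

(a, b) ≡ (-533, 53382) mod (ℚ^×)²; places V = {2, 3, 5, 7, 11, 13, 17, 31, 41, 43, ∞}.
(a,b)_43: α=-4, u≡18; β=-6, v≡32 (mod 43); (18|43)=-1, (32|43)=-1; sign (−1)^0·-1^-6·-1^-4 = +1.
(a,b)_2: α=-4, β=5; u≡3, v≡3 (mod 8); ε(u)ε(v)=1·1, αω(v)=-4·1, βω(u)=5·1; sum ≡ 0  ⇒  +1.
(a,b)_13: α=1, u≡8; β=0, v≡12 (mod 13); (8|13)=-1, (12|13)=+1; sign (−1)^0·-1^0·+1^1 = +1.
(a,b)_5: α=-4, u≡2; β=-6, v≡2 (mod 5); (2|5)=-1, (2|5)=-1; sign (−1)^0·-1^-6·-1^-4 = +1.
(a,b)_∞: sgn(-533)=−, sgn(53382)=+, so +1.
(a,b)_11: α=-2, u≡10; β=2, v≡10 (mod 11); (10|11)=-1, (10|11)=-1; sign (−1)^0·-1^2·-1^-2 = +1.
(a,b)_41: α=3, u≡19; β=5, v≡1 (mod 41); (19|41)=-1, (1|41)=+1; sign (−1)^0·-1^5·+1^3 = -1.
(a,b)_3: α=12, u≡1; β=9, v≡1 (mod 3); (1|3)=+1, (1|3)=+1; sign (−1)^0·+1^9·+1^12 = +1.
(a,b)_7: α=2, u≡3; β=-1, v≡3 (mod 7); (3|7)=-1, (3|7)=-1; sign (−1)^0·-1^-1·-1^2 = -1.
(a,b)_17: α=2, u≡6; β=4, v≡8 (mod 17); (6|17)=-1, (8|17)=+1; sign (−1)^0·-1^4·+1^2 = +1.
(a,b)_31: α=2, u≡9; β=3, v≡13 (mod 31); (9|31)=+1, (13|31)=-1; sign (−1)^0·+1^3·-1^2 = +1.
(-533, 53382 / ℚ) ramifies at {7, 41}: a division algebra.

[7, 41]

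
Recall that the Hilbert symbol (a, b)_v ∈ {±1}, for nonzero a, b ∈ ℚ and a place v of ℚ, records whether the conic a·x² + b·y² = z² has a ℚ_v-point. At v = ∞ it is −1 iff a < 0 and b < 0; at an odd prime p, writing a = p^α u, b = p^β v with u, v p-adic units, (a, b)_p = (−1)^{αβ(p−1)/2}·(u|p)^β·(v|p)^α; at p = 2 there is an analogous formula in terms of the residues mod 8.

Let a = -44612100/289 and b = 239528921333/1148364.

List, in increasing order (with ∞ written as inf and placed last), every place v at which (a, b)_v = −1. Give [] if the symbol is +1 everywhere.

Mod squares: a ≡ -49569, b ≡ 346983. Check v ∈ {∞, 2, 3, 5, 7, 13, 17, 29, 31, 41, 43}.
v=31: a=31^1·(≡23), b=31^-1·(≡5) mod 31; (23|31)=-1, (5|31)=+1; (−1)^{1·-1·15}·(-1)^-1·(+1)^1 = +1.
v=13: a=13^1·(≡9), b=13^1·(≡5) mod 13; (9|13)=+1, (5|13)=-1; (−1)^{1·1·6}·(+1)^1·(-1)^1 = -1.
v=3: a=3^3·(≡1), b=3^-3·(≡2) mod 3; (1|3)=+1, (2|3)=-1; (−1)^{3·-3·1}·(+1)^-3·(-1)^3 = +1.
v=7: a=7^0·(≡3), b=7^-3·(≡1) mod 7; (3|7)=-1, (1|7)=+1; (−1)^{0·-3·3}·(-1)^-3·(+1)^0 = -1.
v=29: a=29^0·(≡8), b=29^2·(≡18) mod 29; (8|29)=-1, (18|29)=-1; (−1)^{0·2·14}·(-1)^2·(-1)^0 = +1.
v=2: v_2(a)=2, v_2(b)=-2; units ≡ 7, 7 (mod 8); ε·ε+αω+βω = 1·1+2·0+-2·0 ≡ 1  ⇒  (a,b)_2 = -1.
v=41: a=41^1·(≡20), b=41^1·(≡6) mod 41; (20|41)=+1, (6|41)=-1; (−1)^{1·1·20}·(+1)^1·(-1)^1 = -1.
v=43: a=43^0·(≡24), b=43^2·(≡1) mod 43; (24|43)=+1, (1|43)=+1; (−1)^{0·2·21}·(+1)^2·(+1)^0 = +1.
v=5: a=5^2·(≡4), b=5^0·(≡2) mod 5; (4|5)=+1, (2|5)=-1; (−1)^{2·0·2}·(+1)^0·(-1)^2 = +1.
v=∞: -49569 < 0 and 346983 > 0  ⇒  (a,b)_∞ = +1.
v=17: a=17^-2·(≡14), b=17^2·(≡13) mod 17; (14|17)=-1, (13|17)=+1; (−1)^{-2·2·8}·(-1)^2·(+1)^-2 = +1.
(-49569, 346983 / ℚ) ramifies at {2, 7, 13, 41}: a division algebra.

[2, 7, 13, 41]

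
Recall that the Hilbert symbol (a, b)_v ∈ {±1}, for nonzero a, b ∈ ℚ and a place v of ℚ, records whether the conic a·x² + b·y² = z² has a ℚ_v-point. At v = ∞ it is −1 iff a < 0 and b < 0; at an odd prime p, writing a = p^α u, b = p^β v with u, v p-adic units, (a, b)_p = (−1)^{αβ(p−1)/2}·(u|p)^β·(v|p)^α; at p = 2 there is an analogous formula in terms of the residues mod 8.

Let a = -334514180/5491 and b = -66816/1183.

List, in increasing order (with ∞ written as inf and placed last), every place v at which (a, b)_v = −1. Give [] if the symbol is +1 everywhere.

Mod squares: a ≡ -267995, b ≡ -203. Check v ∈ {∞, 2, 3, 5, 7, 11, 13, 17, 19, 29, 31}.
v=13: a=13^1·(≡3), b=13^-2·(≡8) mod 13; (3|13)=+1, (8|13)=-1; (−1)^{1·-2·6}·(+1)^-2·(-1)^1 = -1.
v=3: a=3^0·(≡1), b=3^2·(≡1) mod 3; (1|3)=+1, (1|3)=+1; (−1)^{0·2·1}·(+1)^2·(+1)^0 = +1.
v=17: a=17^-2·(≡11), b=17^0·(≡13) mod 17; (11|17)=-1, (13|17)=+1; (−1)^{-2·0·8}·(-1)^0·(+1)^-2 = +1.
v=11: a=11^2·(≡3), b=11^0·(≡7) mod 11; (3|11)=+1, (7|11)=-1; (−1)^{2·0·5}·(+1)^0·(-1)^2 = +1.
v=19: a=19^-1·(≡12), b=19^0·(≡9) mod 19; (12|19)=-1, (9|19)=+1; (−1)^{-1·0·9}·(-1)^0·(+1)^-1 = +1.
v=29: a=29^0·(≡24), b=29^1·(≡7) mod 29; (24|29)=+1, (7|29)=+1; (−1)^{0·1·14}·(+1)^1·(+1)^0 = +1.
v=5: a=5^1·(≡4), b=5^0·(≡3) mod 5; (4|5)=+1, (3|5)=-1; (−1)^{1·0·2}·(+1)^0·(-1)^1 = -1.
v=2: v_2(a)=2, v_2(b)=8; units ≡ 5, 5 (mod 8); ε·ε+αω+βω = 0·0+2·1+8·1 ≡ 0  ⇒  (a,b)_2 = +1.
v=7: a=7^3·(≡5), b=7^-1·(≡6) mod 7; (5|7)=-1, (6|7)=-1; (−1)^{3·-1·3}·(-1)^-1·(-1)^3 = -1.
v=31: a=31^1·(≡18), b=31^0·(≡4) mod 31; (18|31)=+1, (4|31)=+1; (−1)^{1·0·15}·(+1)^0·(+1)^1 = +1.
v=∞: -267995 < 0 and -203 < 0  ⇒  (a,b)_∞ = -1.
|Ram(-267995, -203)| = 4, even; anisotropic at {5, 7, 13, ∞}.

[5, 7, 13, inf]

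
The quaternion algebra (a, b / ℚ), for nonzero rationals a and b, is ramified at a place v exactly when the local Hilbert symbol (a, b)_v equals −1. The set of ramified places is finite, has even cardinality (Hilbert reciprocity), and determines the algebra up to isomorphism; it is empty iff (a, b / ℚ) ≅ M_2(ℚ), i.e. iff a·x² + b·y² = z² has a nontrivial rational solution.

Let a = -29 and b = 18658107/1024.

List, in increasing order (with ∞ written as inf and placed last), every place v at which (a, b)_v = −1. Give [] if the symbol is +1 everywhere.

Mod squares: a ≡ -29, b ≡ 1363. Check v ∈ {∞, 2, 3, 13, 29, 47}.
v=3: a=3^0·(≡1), b=3^4·(≡1) mod 3; (1|3)=+1, (1|3)=+1; (−1)^{0·4·1}·(+1)^4·(+1)^0 = +1.
v=2: v_2(a)=0, v_2(b)=-10; units ≡ 3, 3 (mod 8); ε·ε+αω+βω = 1·1+0·1+-10·1 ≡ 1  ⇒  (a,b)_2 = -1.
v=47: a=47^0·(≡18), b=47^1·(≡31) mod 47; (18|47)=+1, (31|47)=-1; (−1)^{0·1·23}·(+1)^1·(-1)^0 = +1.
v=∞: -29 < 0 and 1363 > 0  ⇒  (a,b)_∞ = +1.
v=13: a=13^0·(≡10), b=13^2·(≡2) mod 13; (10|13)=+1, (2|13)=-1; (−1)^{0·2·6}·(+1)^2·(-1)^0 = +1.
v=29: a=29^1·(≡28), b=29^1·(≡2) mod 29; (28|29)=+1, (2|29)=-1; (−1)^{1·1·14}·(+1)^1·(-1)^1 = -1.
Ram(-29, 1363) = {2, 29}; no ℚ_2-point on the conic.

[2, 29]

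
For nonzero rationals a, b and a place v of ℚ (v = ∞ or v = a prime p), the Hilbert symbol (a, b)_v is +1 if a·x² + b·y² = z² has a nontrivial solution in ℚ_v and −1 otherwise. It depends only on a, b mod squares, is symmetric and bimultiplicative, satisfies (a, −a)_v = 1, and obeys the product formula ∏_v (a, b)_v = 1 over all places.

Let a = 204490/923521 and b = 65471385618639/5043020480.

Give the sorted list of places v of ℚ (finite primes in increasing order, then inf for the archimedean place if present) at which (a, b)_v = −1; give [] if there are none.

Mod squares: a ≡ 10, b ≡ 18445. Check v ∈ {∞, 2, 3, 5, 7, 11, 13, 17, 19, 23, 31}.
v=2: v_2(a)=1, v_2(b)=-6; units ≡ 5, 5 (mod 8); ε·ε+αω+βω = 0·0+1·1+-6·1 ≡ 1  ⇒  (a,b)_2 = -1.
v=19: a=19^0·(≡18), b=19^2·(≡18) mod 19; (18|19)=-1, (18|19)=-1; (−1)^{0·2·9}·(-1)^2·(-1)^0 = +1.
v=5: a=5^1·(≡3), b=5^-1·(≡4) mod 5; (3|5)=-1, (4|5)=+1; (−1)^{1·-1·2}·(-1)^-1·(+1)^1 = -1.
v=31: a=31^-4·(≡14), b=31^-3·(≡27) mod 31; (14|31)=+1, (27|31)=-1; (−1)^{-4·-3·15}·(+1)^-3·(-1)^-4 = +1.
v=11: a=11^2·(≡8), b=11^2·(≡3) mod 11; (8|11)=-1, (3|11)=+1; (−1)^{2·2·5}·(-1)^2·(+1)^2 = +1.
v=13: a=13^2·(≡1), b=13^4·(≡6) mod 13; (1|13)=+1, (6|13)=-1; (−1)^{2·4·6}·(+1)^4·(-1)^2 = +1.
v=23: a=23^0·(≡10), b=23^-2·(≡19) mod 23; (10|23)=-1, (19|23)=-1; (−1)^{0·-2·11}·(-1)^-2·(-1)^0 = +1.
v=17: a=17^0·(≡5), b=17^1·(≡7) mod 17; (5|17)=-1, (7|17)=-1; (−1)^{0·1·8}·(-1)^1·(-1)^0 = -1.
v=∞: 10 > 0 and 18445 > 0  ⇒  (a,b)_∞ = +1.
v=3: a=3^0·(≡1), b=3^2·(≡1) mod 3; (1|3)=+1, (1|3)=+1; (−1)^{0·2·1}·(+1)^2·(+1)^0 = +1.
v=7: a=7^0·(≡5), b=7^3·(≡6) mod 7; (5|7)=-1, (6|7)=-1; (−1)^{0·3·3}·(-1)^3·(-1)^0 = -1.
(10, 18445 / ℚ) ramifies at {2, 5, 7, 17}: a division algebra.

[2, 5, 7, 17]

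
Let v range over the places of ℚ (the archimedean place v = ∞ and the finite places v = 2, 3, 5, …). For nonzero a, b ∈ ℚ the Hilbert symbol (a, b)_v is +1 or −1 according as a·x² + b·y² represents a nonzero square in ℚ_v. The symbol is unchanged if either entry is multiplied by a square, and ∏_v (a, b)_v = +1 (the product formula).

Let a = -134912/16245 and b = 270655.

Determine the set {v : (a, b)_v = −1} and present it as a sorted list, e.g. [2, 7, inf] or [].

[5, 37]

(a, b) ≡ (-2635, 270655) mod (ℚ^×)²; places V = {2, 3, 5, 7, 11, 17, 19, 31, 37, ∞}.
(a,b)_∞: sgn(-2635)=−, sgn(270655)=+, so +1.
(a,b)_2: α=8, β=0; u≡5, v≡7 (mod 8); ε(u)ε(v)=0·1, αω(v)=8·0, βω(u)=0·1; sum ≡ 0  ⇒  +1.
(a,b)_5: α=-1, u≡2; β=1, v≡1 (mod 5); (2|5)=-1, (1|5)=+1; sign (−1)^0·-1^1·+1^-1 = -1.
(a,b)_11: α=0, u≡4; β=1, v≡9 (mod 11); (4|11)=+1, (9|11)=+1; sign (−1)^0·+1^1·+1^0 = +1.
(a,b)_7: α=0, u≡4; β=1, v≡4 (mod 7); (4|7)=+1, (4|7)=+1; sign (−1)^0·+1^1·+1^0 = +1.
(a,b)_37: α=0, u≡32; β=1, v≡26 (mod 37); (32|37)=-1, (26|37)=+1; sign (−1)^0·-1^1·+1^0 = -1.
(a,b)_19: α=-2, u≡1; β=1, v≡14 (mod 19); (1|19)=+1, (14|19)=-1; sign (−1)^0·+1^1·-1^-2 = +1.
(a,b)_17: α=1, u≡2; β=0, v≡15 (mod 17); (2|17)=+1, (15|17)=+1; sign (−1)^0·+1^0·+1^1 = +1.
(a,b)_3: α=-2, u≡2; β=0, v≡1 (mod 3); (2|3)=-1, (1|3)=+1; sign (−1)^0·-1^0·+1^-2 = +1.
(a,b)_31: α=1, u≡19; β=0, v≡25 (mod 31); (19|31)=+1, (25|31)=+1; sign (−1)^0·+1^0·+1^1 = +1.
|Ram(-2635, 270655)| = 2, even; anisotropic at {5, 37}.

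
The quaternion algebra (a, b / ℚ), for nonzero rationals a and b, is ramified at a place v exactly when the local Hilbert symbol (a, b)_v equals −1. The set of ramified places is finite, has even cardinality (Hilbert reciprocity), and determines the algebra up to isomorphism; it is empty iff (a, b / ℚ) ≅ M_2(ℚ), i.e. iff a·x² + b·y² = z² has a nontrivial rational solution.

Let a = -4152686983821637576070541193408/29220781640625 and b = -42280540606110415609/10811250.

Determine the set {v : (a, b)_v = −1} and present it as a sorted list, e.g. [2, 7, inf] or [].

[2, 7, 13, inf]

(a, b) ≡ (-323323, -2) mod (ℚ^×)²; places V = {2, 3, 5, 7, 11, 13, 17, 19, 31, ∞}.
(a,b)_17: α=7, u≡15; β=4, v≡1 (mod 17); (15|17)=+1, (1|17)=+1; sign (−1)^0·+1^4·+1^7 = +1.
(a,b)_13: α=7, u≡11; β=6, v≡11 (mod 13); (11|13)=-1, (11|13)=-1; sign (−1)^0·-1^6·-1^7 = -1.
(a,b)_7: α=7, u≡2; β=4, v≡5 (mod 7); (2|7)=+1, (5|7)=-1; sign (−1)^0·+1^4·-1^7 = -1.
(a,b)_5: α=-8, u≡2; β=-4, v≡2 (mod 5); (2|5)=-1, (2|5)=-1; sign (−1)^0·-1^-4·-1^-8 = +1.
(a,b)_31: α=-4, u≡28; β=-2, v≡12 (mod 31); (28|31)=+1, (12|31)=-1; sign (−1)^0·+1^-2·-1^-4 = +1.
(a,b)_3: α=-4, u≡2; β=-2, v≡1 (mod 3); (2|3)=-1, (1|3)=+1; sign (−1)^0·-1^-2·+1^-4 = +1.
(a,b)_19: α=1, u≡1; β=2, v≡7 (mod 19); (1|19)=+1, (7|19)=+1; sign (−1)^0·+1^2·+1^1 = +1.
(a,b)_11: α=5, u≡10; β=2, v≡9 (mod 11); (10|11)=-1, (9|11)=+1; sign (−1)^0·-1^2·+1^5 = +1.
(a,b)_∞: sgn(-323323)=−, sgn(-2)=−, so -1.
(a,b)_2: α=6, β=-1; u≡5, v≡7 (mod 8); ε(u)ε(v)=0·1, αω(v)=6·0, βω(u)=-1·1; sum ≡ 1  ⇒  -1.
(-323323, -2 / ℚ) ramifies at {2, 7, 13, ∞}: a division algebra.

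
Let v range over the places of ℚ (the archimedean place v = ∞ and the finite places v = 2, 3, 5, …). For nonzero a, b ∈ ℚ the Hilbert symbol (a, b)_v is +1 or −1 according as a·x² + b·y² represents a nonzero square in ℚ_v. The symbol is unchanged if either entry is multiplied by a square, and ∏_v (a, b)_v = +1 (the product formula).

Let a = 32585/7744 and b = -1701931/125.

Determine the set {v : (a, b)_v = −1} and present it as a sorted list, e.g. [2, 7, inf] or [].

(a, b) ≡ (665, -8855) mod (ℚ^×)²; places V = {2, 5, 7, 11, 19, 23, 31, ∞}.
(a,b)_31: α=0, u≡20; β=2, v≡27 (mod 31); (20|31)=+1, (27|31)=-1; sign (−1)^0·+1^2·-1^0 = +1.
(a,b)_2: α=-6, β=0; u≡1, v≡1 (mod 8); ε(u)ε(v)=0·0, αω(v)=-6·0, βω(u)=0·0; sum ≡ 0  ⇒  +1.
(a,b)_7: α=3, u≡2; β=1, v≡2 (mod 7); (2|7)=+1, (2|7)=+1; sign (−1)^1·+1^1·+1^3 = -1.
(a,b)_∞: sgn(665)=+, sgn(-8855)=−, so +1.
(a,b)_11: α=-2, u≡4; β=1, v≡4 (mod 11); (4|11)=+1, (4|11)=+1; sign (−1)^0·+1^1·+1^-2 = +1.
(a,b)_19: α=1, u≡16; β=0, v≡15 (mod 19); (16|19)=+1, (15|19)=-1; sign (−1)^0·+1^0·-1^1 = -1.
(a,b)_5: α=1, u≡3; β=-3, v≡4 (mod 5); (3|5)=-1, (4|5)=+1; sign (−1)^0·-1^-3·+1^1 = -1.
(a,b)_23: α=0, u≡14; β=1, v≡4 (mod 23); (14|23)=-1, (4|23)=+1; sign (−1)^0·-1^1·+1^0 = -1.
Ram(665, -8855) = {5, 7, 19, 23}; no ℚ_5-point on the conic.

[5, 7, 19, 23]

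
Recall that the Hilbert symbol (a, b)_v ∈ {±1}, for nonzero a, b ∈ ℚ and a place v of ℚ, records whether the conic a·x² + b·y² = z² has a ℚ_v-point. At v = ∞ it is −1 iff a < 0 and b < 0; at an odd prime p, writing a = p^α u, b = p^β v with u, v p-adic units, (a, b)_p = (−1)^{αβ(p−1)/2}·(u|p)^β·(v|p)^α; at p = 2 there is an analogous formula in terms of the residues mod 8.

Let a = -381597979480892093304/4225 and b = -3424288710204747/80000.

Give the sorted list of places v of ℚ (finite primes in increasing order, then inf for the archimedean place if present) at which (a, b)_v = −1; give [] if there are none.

(a, b) ≡ (-149660126, -32054) mod (ℚ^×)²; places V = {2, 3, 5, 7, 11, 13, 19, 23, 29, 31, 47, ∞}.
(a,b)_13: α=-2, u≡8; β=0, v≡4 (mod 13); (8|13)=-1, (4|13)=+1; sign (−1)^0·-1^0·+1^-2 = +1.
(a,b)_2: α=3, β=-7; u≡1, v≡5 (mod 8); ε(u)ε(v)=0·0, αω(v)=3·1, βω(u)=-7·0; sum ≡ 1  ⇒  -1.
(a,b)_∞: sgn(-149660126)=−, sgn(-32054)=−, so -1.
(a,b)_47: α=1, u≡29; β=1, v≡31 (mod 47); (29|47)=-1, (31|47)=-1; sign (−1)^1·-1^1·-1^1 = -1.
(a,b)_7: α=3, u≡5; β=2, v≡3 (mod 7); (5|7)=-1, (3|7)=-1; sign (−1)^0·-1^2·-1^3 = -1.
(a,b)_3: α=4, u≡1; β=4, v≡1 (mod 3); (1|3)=+1, (1|3)=+1; sign (−1)^0·+1^4·+1^4 = +1.
(a,b)_5: α=-2, u≡4; β=-4, v≡1 (mod 5); (4|5)=+1, (1|5)=+1; sign (−1)^0·+1^-4·+1^-2 = +1.
(a,b)_19: α=2, u≡7; β=0, v≡18 (mod 19); (7|19)=+1, (18|19)=-1; sign (−1)^0·+1^0·-1^2 = +1.
(a,b)_31: α=1, u≡4; β=1, v≡19 (mod 31); (4|31)=+1, (19|31)=+1; sign (−1)^1·+1^1·+1^1 = -1.
(a,b)_11: α=1, u≡4; β=3, v≡9 (mod 11); (4|11)=+1, (9|11)=+1; sign (−1)^1·+1^3·+1^1 = -1.
(a,b)_23: α=3, u≡11; β=2, v≡9 (mod 23); (11|23)=-1, (9|23)=+1; sign (−1)^0·-1^2·+1^3 = +1.
(a,b)_29: α=3, u≡20; β=2, v≡6 (mod 29); (20|29)=+1, (6|29)=+1; sign (−1)^0·+1^2·+1^3 = +1.
Ram(-149660126, -32054) = {2, 7, 11, 31, 47, ∞}; no ℚ_2-point on the conic.

[2, 7, 11, 31, 47, inf]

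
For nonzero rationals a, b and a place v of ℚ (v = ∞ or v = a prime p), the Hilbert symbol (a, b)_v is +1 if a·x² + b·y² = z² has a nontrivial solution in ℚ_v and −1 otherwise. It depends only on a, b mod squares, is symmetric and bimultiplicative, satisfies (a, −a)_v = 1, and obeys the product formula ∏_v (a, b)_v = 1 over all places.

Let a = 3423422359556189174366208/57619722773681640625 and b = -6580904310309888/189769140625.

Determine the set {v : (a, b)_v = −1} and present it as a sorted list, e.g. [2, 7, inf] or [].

(a, b) ≡ (3, -7657) mod (ℚ^×)²; places V = {2, 3, 5, 13, 17, 19, 29, 31, 37, 41, ∞}.
(a,b)_13: α=2, u≡12; β=1, v≡10 (mod 13); (12|13)=+1, (10|13)=+1; sign (−1)^0·+1^1·+1^2 = +1.
(a,b)_∞: sgn(3)=+, sgn(-7657)=−, so +1.
(a,b)_19: α=2, u≡10; β=1, v≡3 (mod 19); (10|19)=-1, (3|19)=-1; sign (−1)^0·-1^1·-1^2 = -1.
(a,b)_17: α=-4, u≡6; β=-2, v≡10 (mod 17); (6|17)=-1, (10|17)=-1; sign (−1)^0·-1^-2·-1^-4 = +1.
(a,b)_41: α=-4, u≡38; β=-2, v≡20 (mod 41); (38|41)=-1, (20|41)=+1; sign (−1)^0·-1^-2·+1^-4 = +1.
(a,b)_29: α=4, u≡15; β=2, v≡20 (mod 29); (15|29)=-1, (20|29)=+1; sign (−1)^0·-1^2·+1^4 = +1.
(a,b)_37: α=0, u≡11; β=2, v≡17 (mod 37); (11|37)=+1, (17|37)=-1; sign (−1)^0·+1^2·-1^0 = +1.
(a,b)_5: α=-12, u≡3; β=-8, v≡3 (mod 5); (3|5)=-1, (3|5)=-1; sign (−1)^0·-1^-8·-1^-12 = +1.
(a,b)_2: α=22, β=10; u≡3, v≡7 (mod 8); ε(u)ε(v)=1·1, αω(v)=22·0, βω(u)=10·1; sum ≡ 1  ⇒  -1.
(a,b)_31: α=2, u≡29; β=1, v≡14 (mod 31); (29|31)=-1, (14|31)=+1; sign (−1)^0·-1^1·+1^2 = -1.
(a,b)_3: α=9, u≡1; β=6, v≡2 (mod 3); (1|3)=+1, (2|3)=-1; sign (−1)^0·+1^6·-1^9 = -1.
Ram(3, -7657) = {2, 3, 19, 31}; no ℚ_2-point on the conic.

[2, 3, 19, 31]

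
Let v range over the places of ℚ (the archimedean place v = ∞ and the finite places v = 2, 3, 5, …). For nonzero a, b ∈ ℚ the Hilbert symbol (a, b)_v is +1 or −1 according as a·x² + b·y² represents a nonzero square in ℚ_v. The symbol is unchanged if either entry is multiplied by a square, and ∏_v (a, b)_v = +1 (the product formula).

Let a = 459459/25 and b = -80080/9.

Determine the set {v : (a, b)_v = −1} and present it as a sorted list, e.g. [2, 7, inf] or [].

[2, 3, 7, 11, 13, 17]

Mod squares: a ≡ 51051, b ≡ -5005. Check v ∈ {∞, 2, 3, 5, 7, 11, 13, 17}.
v=7: a=7^1·(≡3), b=7^1·(≡6) mod 7; (3|7)=-1, (6|7)=-1; (−1)^{1·1·3}·(-1)^1·(-1)^1 = -1.
v=∞: 51051 > 0 and -5005 < 0  ⇒  (a,b)_∞ = +1.
v=2: v_2(a)=0, v_2(b)=4; units ≡ 3, 3 (mod 8); ε·ε+αω+βω = 1·1+0·1+4·1 ≡ 1  ⇒  (a,b)_2 = -1.
v=3: a=3^3·(≡1), b=3^-2·(≡2) mod 3; (1|3)=+1, (2|3)=-1; (−1)^{3·-2·1}·(+1)^-2·(-1)^3 = -1.
v=5: a=5^-2·(≡4), b=5^1·(≡1) mod 5; (4|5)=+1, (1|5)=+1; (−1)^{-2·1·2}·(+1)^1·(+1)^-2 = +1.
v=11: a=11^1·(≡8), b=11^1·(≡10) mod 11; (8|11)=-1, (10|11)=-1; (−1)^{1·1·5}·(-1)^1·(-1)^1 = -1.
v=17: a=17^1·(≡6), b=17^0·(≡14) mod 17; (6|17)=-1, (14|17)=-1; (−1)^{1·0·8}·(-1)^0·(-1)^1 = -1.
v=13: a=13^1·(≡4), b=13^1·(≡6) mod 13; (4|13)=+1, (6|13)=-1; (−1)^{1·1·6}·(+1)^1·(-1)^1 = -1.
(51051, -5005 / ℚ) ramifies at {2, 3, 7, 11, 13, 17}: a division algebra.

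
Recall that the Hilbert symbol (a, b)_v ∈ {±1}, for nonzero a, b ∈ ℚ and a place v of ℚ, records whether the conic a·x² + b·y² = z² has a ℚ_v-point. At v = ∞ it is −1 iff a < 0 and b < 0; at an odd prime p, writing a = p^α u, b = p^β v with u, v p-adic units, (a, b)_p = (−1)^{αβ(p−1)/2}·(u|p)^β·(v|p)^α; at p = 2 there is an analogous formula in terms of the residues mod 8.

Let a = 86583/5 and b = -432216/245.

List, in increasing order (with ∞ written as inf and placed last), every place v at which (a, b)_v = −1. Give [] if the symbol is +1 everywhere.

[2, 3, 5, 19, 29, 31]

(a, b) ≡ (8835, -6670) mod (ℚ^×)²; places V = {2, 3, 5, 7, 19, 23, 29, 31, ∞}.
(a,b)_∞: sgn(8835)=+, sgn(-6670)=−, so +1.
(a,b)_7: α=2, u≡2; β=-2, v≡4 (mod 7); (2|7)=+1, (4|7)=+1; sign (−1)^0·+1^-2·+1^2 = +1.
(a,b)_2: α=0, β=3; u≡3, v≡1 (mod 8); ε(u)ε(v)=1·0, αω(v)=0·0, βω(u)=3·1; sum ≡ 1  ⇒  -1.
(a,b)_23: α=0, u≡16; β=1, v≡3 (mod 23); (16|23)=+1, (3|23)=+1; sign (−1)^0·+1^1·+1^0 = +1.
(a,b)_19: α=1, u≡7; β=0, v≡2 (mod 19); (7|19)=+1, (2|19)=-1; sign (−1)^0·+1^0·-1^1 = -1.
(a,b)_31: α=1, u≡13; β=0, v≡15 (mod 31); (13|31)=-1, (15|31)=-1; sign (−1)^0·-1^0·-1^1 = -1.
(a,b)_5: α=-1, u≡3; β=-1, v≡1 (mod 5); (3|5)=-1, (1|5)=+1; sign (−1)^0·-1^-1·+1^-1 = -1.
(a,b)_3: α=1, u≡2; β=4, v≡2 (mod 3); (2|3)=-1, (2|3)=-1; sign (−1)^0·-1^4·-1^1 = -1.
(a,b)_29: α=0, u≡21; β=1, v≡18 (mod 29); (21|29)=-1, (18|29)=-1; sign (−1)^0·-1^1·-1^0 = -1.
(8835, -6670 / ℚ) ramifies at {2, 3, 5, 19, 29, 31}: a division algebra.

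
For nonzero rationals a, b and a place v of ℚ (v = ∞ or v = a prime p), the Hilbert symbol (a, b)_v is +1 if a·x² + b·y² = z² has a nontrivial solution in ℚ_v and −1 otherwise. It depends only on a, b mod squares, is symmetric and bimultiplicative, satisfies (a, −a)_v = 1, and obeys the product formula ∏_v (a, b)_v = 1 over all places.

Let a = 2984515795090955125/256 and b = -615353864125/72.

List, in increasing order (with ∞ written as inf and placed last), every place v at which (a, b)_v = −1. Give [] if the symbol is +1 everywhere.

(a, b) ≡ (5005, -170) mod (ℚ^×)²; places V = {2, 3, 5, 7, 11, 13, 17, 41, ∞}.
(a,b)_17: α=2, u≡12; β=3, v≡11 (mod 17); (12|17)=-1, (11|17)=-1; sign (−1)^0·-1^3·-1^2 = -1.
(a,b)_41: α=2, u≡35; β=0, v≡30 (mod 41); (35|41)=-1, (30|41)=-1; sign (−1)^0·-1^0·-1^2 = +1.
(a,b)_11: α=3, u≡9; β=2, v≡2 (mod 11); (9|11)=+1, (2|11)=-1; sign (−1)^0·+1^2·-1^3 = -1.
(a,b)_7: α=5, u≡4; β=2, v≡6 (mod 7); (4|7)=+1, (6|7)=-1; sign (−1)^0·+1^2·-1^5 = -1.
(a,b)_∞: sgn(5005)=+, sgn(-170)=−, so +1.
(a,b)_13: α=3, u≡6; β=2, v≡3 (mod 13); (6|13)=-1, (3|13)=+1; sign (−1)^0·-1^2·+1^3 = +1.
(a,b)_5: α=3, u≡1; β=3, v≡1 (mod 5); (1|5)=+1, (1|5)=+1; sign (−1)^0·+1^3·+1^3 = +1.
(a,b)_2: α=-8, β=-3; u≡5, v≡3 (mod 8); ε(u)ε(v)=0·1, αω(v)=-8·1, βω(u)=-3·1; sum ≡ 1  ⇒  -1.
(a,b)_3: α=0, u≡1; β=-2, v≡1 (mod 3); (1|3)=+1, (1|3)=+1; sign (−1)^0·+1^-2·+1^0 = +1.
Ram(5005, -170) = {2, 7, 11, 17}; no ℚ_2-point on the conic.

[2, 7, 11, 17]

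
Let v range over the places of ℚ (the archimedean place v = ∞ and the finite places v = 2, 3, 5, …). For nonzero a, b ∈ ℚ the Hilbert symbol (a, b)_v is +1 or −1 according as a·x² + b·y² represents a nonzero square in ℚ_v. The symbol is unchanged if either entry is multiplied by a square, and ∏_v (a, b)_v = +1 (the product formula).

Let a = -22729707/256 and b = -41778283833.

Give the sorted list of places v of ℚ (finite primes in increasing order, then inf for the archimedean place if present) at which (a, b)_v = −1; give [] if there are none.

[11, inf]

(a, b) ≡ (-3003, -377) mod (ℚ^×)²; places V = {2, 3, 7, 11, 13, 29, ∞}.
(a,b)_29: α=2, u≡23; β=3, v≡4 (mod 29); (23|29)=+1, (4|29)=+1; sign (−1)^0·+1^3·+1^2 = +1.
(a,b)_13: α=1, u≡1; β=1, v≡12 (mod 13); (1|13)=+1, (12|13)=+1; sign (−1)^0·+1^1·+1^1 = +1.
(a,b)_11: α=1, u≡8; β=4, v≡8 (mod 11); (8|11)=-1, (8|11)=-1; sign (−1)^0·-1^4·-1^1 = -1.
(a,b)_∞: sgn(-3003)=−, sgn(-377)=−, so -1.
(a,b)_2: α=-8, β=0; u≡5, v≡7 (mod 8); ε(u)ε(v)=0·1, αω(v)=-8·0, βω(u)=0·1; sum ≡ 0  ⇒  +1.
(a,b)_7: α=1, u≡6; β=0, v≡1 (mod 7); (6|7)=-1, (1|7)=+1; sign (−1)^0·-1^0·+1^1 = +1.
(a,b)_3: α=3, u≡1; β=2, v≡1 (mod 3); (1|3)=+1, (1|3)=+1; sign (−1)^0·+1^2·+1^3 = +1.
Ram(-3003, -377) = {11, ∞}; no ℚ_11-point on the conic.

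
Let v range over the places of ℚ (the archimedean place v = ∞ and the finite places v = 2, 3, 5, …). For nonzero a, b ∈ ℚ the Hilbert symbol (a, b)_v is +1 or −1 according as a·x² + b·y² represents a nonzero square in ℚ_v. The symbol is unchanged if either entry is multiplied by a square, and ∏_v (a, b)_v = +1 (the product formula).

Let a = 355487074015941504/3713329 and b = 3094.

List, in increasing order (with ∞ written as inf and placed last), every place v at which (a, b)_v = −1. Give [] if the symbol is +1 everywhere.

(a, b) ≡ (1326, 3094) mod (ℚ^×)²; places V = {2, 3, 7, 13, 17, 41, 47, ∞}.
(a,b)_41: α=-2, u≡13; β=0, v≡19 (mod 41); (13|41)=-1, (19|41)=-1; sign (−1)^0·-1^0·-1^-2 = +1.
(a,b)_47: α=-2, u≡31; β=0, v≡39 (mod 47); (31|47)=-1, (39|47)=-1; sign (−1)^0·-1^0·-1^-2 = +1.
(a,b)_2: α=7, β=1; u≡7, v≡3 (mod 8); ε(u)ε(v)=1·1, αω(v)=7·1, βω(u)=1·0; sum ≡ 0  ⇒  +1.
(a,b)_3: α=7, u≡1; β=0, v≡1 (mod 3); (1|3)=+1, (1|3)=+1; sign (−1)^0·+1^0·+1^7 = +1.
(a,b)_13: α=3, u≡8; β=1, v≡4 (mod 13); (8|13)=-1, (4|13)=+1; sign (−1)^0·-1^1·+1^3 = -1.
(a,b)_∞: sgn(1326)=+, sgn(3094)=+, so +1.
(a,b)_7: α=6, u≡5; β=1, v≡1 (mod 7); (5|7)=-1, (1|7)=+1; sign (−1)^0·-1^1·+1^6 = -1.
(a,b)_17: α=3, u≡14; β=1, v≡12 (mod 17); (14|17)=-1, (12|17)=-1; sign (−1)^0·-1^1·-1^3 = +1.
(1326, 3094 / ℚ) ramifies at {7, 13}: a division algebra.

[7, 13]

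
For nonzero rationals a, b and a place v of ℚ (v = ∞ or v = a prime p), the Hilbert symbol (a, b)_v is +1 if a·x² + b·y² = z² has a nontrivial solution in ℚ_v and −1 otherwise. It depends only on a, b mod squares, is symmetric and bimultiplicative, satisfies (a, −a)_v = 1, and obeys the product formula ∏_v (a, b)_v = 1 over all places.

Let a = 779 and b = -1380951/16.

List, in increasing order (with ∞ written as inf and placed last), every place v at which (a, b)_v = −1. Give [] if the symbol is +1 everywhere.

Mod squares: a ≡ 779, b ≡ -153439. Check v ∈ {∞, 2, 3, 11, 13, 19, 29, 37, 41}.
v=29: a=29^0·(≡25), b=29^1·(≡9) mod 29; (25|29)=+1, (9|29)=+1; (−1)^{0·1·14}·(+1)^1·(+1)^0 = +1.
v=11: a=11^0·(≡9), b=11^1·(≡7) mod 11; (9|11)=+1, (7|11)=-1; (−1)^{0·1·5}·(+1)^1·(-1)^0 = +1.
v=∞: 779 > 0 and -153439 < 0  ⇒  (a,b)_∞ = +1.
v=2: v_2(a)=0, v_2(b)=-4; units ≡ 3, 1 (mod 8); ε·ε+αω+βω = 1·0+0·0+-4·1 ≡ 0  ⇒  (a,b)_2 = +1.
v=19: a=19^1·(≡3), b=19^0·(≡4) mod 19; (3|19)=-1, (4|19)=+1; (−1)^{1·0·9}·(-1)^0·(+1)^1 = +1.
v=13: a=13^0·(≡12), b=13^1·(≡3) mod 13; (12|13)=+1, (3|13)=+1; (−1)^{0·1·6}·(+1)^1·(+1)^0 = +1.
v=37: a=37^0·(≡2), b=37^1·(≡33) mod 37; (2|37)=-1, (33|37)=+1; (−1)^{0·1·18}·(-1)^1·(+1)^0 = -1.
v=3: a=3^0·(≡2), b=3^2·(≡2) mod 3; (2|3)=-1, (2|3)=-1; (−1)^{0·2·1}·(-1)^2·(-1)^0 = +1.
v=41: a=41^1·(≡19), b=41^0·(≡34) mod 41; (19|41)=-1, (34|41)=-1; (−1)^{1·0·20}·(-1)^0·(-1)^1 = -1.
Ram(779, -153439) = {37, 41}; no ℚ_37-point on the conic.

[37, 41]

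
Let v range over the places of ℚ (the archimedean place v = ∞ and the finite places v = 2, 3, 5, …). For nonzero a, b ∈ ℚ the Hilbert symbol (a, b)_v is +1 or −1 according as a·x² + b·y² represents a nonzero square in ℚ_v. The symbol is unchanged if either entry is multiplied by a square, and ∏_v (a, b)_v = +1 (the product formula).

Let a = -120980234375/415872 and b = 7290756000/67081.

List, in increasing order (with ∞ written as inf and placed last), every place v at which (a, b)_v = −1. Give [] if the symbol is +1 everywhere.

Mod squares: a ≡ -1870, b ≡ 5610. Check v ∈ {∞, 2, 3, 5, 7, 11, 13, 17, 19, 37}.
v=37: a=37^0·(≡24), b=37^-2·(≡23) mod 37; (24|37)=-1, (23|37)=-1; (−1)^{0·-2·18}·(-1)^-2·(-1)^0 = +1.
v=11: a=11^1·(≡6), b=11^1·(≡3) mod 11; (6|11)=-1, (3|11)=+1; (−1)^{1·1·5}·(-1)^1·(+1)^1 = +1.
v=17: a=17^1·(≡1), b=17^1·(≡10) mod 17; (1|17)=+1, (10|17)=-1; (−1)^{1·1·8}·(+1)^1·(-1)^1 = -1.
v=2: v_2(a)=-7, v_2(b)=5; units ≡ 1, 5 (mod 8); ε·ε+αω+βω = 0·0+-7·1+5·0 ≡ 1  ⇒  (a,b)_2 = -1.
v=5: a=5^7·(≡4), b=5^3·(≡3) mod 5; (4|5)=+1, (3|5)=-1; (−1)^{7·3·2}·(+1)^3·(-1)^7 = -1.
v=19: a=19^-2·(≡7), b=19^2·(≡11) mod 19; (7|19)=+1, (11|19)=+1; (−1)^{-2·2·9}·(+1)^2·(+1)^-2 = +1.
v=13: a=13^2·(≡8), b=13^0·(≡8) mod 13; (8|13)=-1, (8|13)=-1; (−1)^{2·0·6}·(-1)^0·(-1)^2 = +1.
v=7: a=7^2·(≡5), b=7^-2·(≡6) mod 7; (5|7)=-1, (6|7)=-1; (−1)^{2·-2·3}·(-1)^-2·(-1)^2 = +1.
v=3: a=3^-2·(≡2), b=3^3·(≡1) mod 3; (2|3)=-1, (1|3)=+1; (−1)^{-2·3·1}·(-1)^3·(+1)^-2 = -1.
v=∞: -1870 < 0 and 5610 > 0  ⇒  (a,b)_∞ = +1.
Ram(-1870, 5610) = {2, 3, 5, 17}; no ℚ_2-point on the conic.

[2, 3, 5, 17]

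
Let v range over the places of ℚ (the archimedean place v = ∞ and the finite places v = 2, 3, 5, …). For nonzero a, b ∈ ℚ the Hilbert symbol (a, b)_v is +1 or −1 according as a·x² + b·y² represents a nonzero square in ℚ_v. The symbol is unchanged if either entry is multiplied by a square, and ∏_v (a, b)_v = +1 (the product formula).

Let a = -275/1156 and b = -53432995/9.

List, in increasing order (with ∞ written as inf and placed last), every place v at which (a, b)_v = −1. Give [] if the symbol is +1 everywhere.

[7, inf]

(a, b) ≡ (-11, -441595) mod (ℚ^×)²; places V = {2, 3, 5, 7, 11, 17, 31, 37, ∞}.
(a,b)_37: α=0, u≡27; β=1, v≡26 (mod 37); (27|37)=+1, (26|37)=+1; sign (−1)^0·+1^1·+1^0 = +1.
(a,b)_5: α=2, u≡4; β=1, v≡4 (mod 5); (4|5)=+1, (4|5)=+1; sign (−1)^0·+1^1·+1^2 = +1.
(a,b)_∞: sgn(-11)=−, sgn(-441595)=−, so -1.
(a,b)_2: α=-2, β=0; u≡5, v≡5 (mod 8); ε(u)ε(v)=0·0, αω(v)=-2·1, βω(u)=0·1; sum ≡ 0  ⇒  +1.
(a,b)_17: α=-2, u≡12; β=0, v≡5 (mod 17); (12|17)=-1, (5|17)=-1; sign (−1)^0·-1^0·-1^-2 = +1.
(a,b)_3: α=0, u≡1; β=-2, v≡2 (mod 3); (1|3)=+1, (2|3)=-1; sign (−1)^0·+1^-2·-1^0 = +1.
(a,b)_31: α=0, u≡28; β=1, v≡26 (mod 31); (28|31)=+1, (26|31)=-1; sign (−1)^0·+1^1·-1^0 = +1.
(a,b)_11: α=1, u≡8; β=3, v≡3 (mod 11); (8|11)=-1, (3|11)=+1; sign (−1)^1·-1^3·+1^1 = +1.
(a,b)_7: α=0, u≡5; β=1, v≡6 (mod 7); (5|7)=-1, (6|7)=-1; sign (−1)^0·-1^1·-1^0 = -1.
|Ram(-11, -441595)| = 2, even; anisotropic at {7, ∞}.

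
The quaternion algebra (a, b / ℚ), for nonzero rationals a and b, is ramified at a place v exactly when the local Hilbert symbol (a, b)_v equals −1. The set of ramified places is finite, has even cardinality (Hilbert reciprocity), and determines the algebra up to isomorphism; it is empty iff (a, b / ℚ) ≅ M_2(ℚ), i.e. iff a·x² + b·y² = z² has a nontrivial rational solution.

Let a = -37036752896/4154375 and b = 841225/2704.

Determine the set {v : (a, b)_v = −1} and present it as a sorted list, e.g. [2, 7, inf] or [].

(a, b) ≡ (-4807, 33649) mod (ℚ^×)²; places V = {2, 5, 7, 11, 13, 17, 19, 23, ∞}.
(a,b)_23: α=-1, u≡7; β=1, v≡11 (mod 23); (7|23)=-1, (11|23)=-1; sign (−1)^1·-1^1·-1^-1 = -1.
(a,b)_17: α=-2, u≡8; β=0, v≡14 (mod 17); (8|17)=+1, (14|17)=-1; sign (−1)^0·+1^0·-1^-2 = +1.
(a,b)_5: α=-4, u≡2; β=2, v≡1 (mod 5); (2|5)=-1, (1|5)=+1; sign (−1)^0·-1^2·+1^-4 = +1.
(a,b)_11: α=1, u≡9; β=1, v≡4 (mod 11); (9|11)=+1, (4|11)=+1; sign (−1)^1·+1^1·+1^1 = -1.
(a,b)_19: α=1, u≡2; β=1, v≡4 (mod 19); (2|19)=-1, (4|19)=+1; sign (−1)^1·-1^1·+1^1 = +1.
(a,b)_13: α=2, u≡1; β=-2, v≡7 (mod 13); (1|13)=+1, (7|13)=-1; sign (−1)^0·+1^-2·-1^2 = +1.
(a,b)_7: α=0, u≡4; β=1, v≡3 (mod 7); (4|7)=+1, (3|7)=-1; sign (−1)^0·+1^1·-1^0 = +1.
(a,b)_2: α=20, β=-4; u≡1, v≡1 (mod 8); ε(u)ε(v)=0·0, αω(v)=20·0, βω(u)=-4·0; sum ≡ 0  ⇒  +1.
(a,b)_∞: sgn(-4807)=−, sgn(33649)=+, so +1.
|Ram(-4807, 33649)| = 2, even; anisotropic at {11, 23}.

[11, 23]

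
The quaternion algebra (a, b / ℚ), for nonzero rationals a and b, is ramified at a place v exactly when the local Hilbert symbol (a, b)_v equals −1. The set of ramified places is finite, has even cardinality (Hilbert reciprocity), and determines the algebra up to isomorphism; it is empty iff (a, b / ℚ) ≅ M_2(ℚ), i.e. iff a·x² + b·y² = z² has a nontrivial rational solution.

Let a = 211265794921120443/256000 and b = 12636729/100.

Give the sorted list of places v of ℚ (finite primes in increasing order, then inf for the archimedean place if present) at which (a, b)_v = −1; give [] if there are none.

Mod squares: a ≡ 30, b ≡ 156009. Check v ∈ {∞, 2, 3, 5, 7, 17, 19, 23}.
v=17: a=17^2·(≡8), b=17^1·(≡11) mod 17; (8|17)=+1, (11|17)=-1; (−1)^{2·1·8}·(+1)^1·(-1)^2 = +1.
v=19: a=19^2·(≡6), b=19^1·(≡3) mod 19; (6|19)=+1, (3|19)=-1; (−1)^{2·1·9}·(+1)^1·(-1)^2 = +1.
v=23: a=23^2·(≡15), b=23^1·(≡20) mod 23; (15|23)=-1, (20|23)=-1; (−1)^{2·1·11}·(-1)^1·(-1)^2 = -1.
v=7: a=7^4·(≡4), b=7^1·(≡5) mod 7; (4|7)=+1, (5|7)=-1; (−1)^{4·1·3}·(+1)^1·(-1)^4 = +1.
v=5: a=5^-3·(≡1), b=5^-2·(≡1) mod 5; (1|5)=+1, (1|5)=+1; (−1)^{-3·-2·2}·(+1)^-2·(+1)^-3 = +1.
v=∞: 30 > 0 and 156009 > 0  ⇒  (a,b)_∞ = +1.
v=3: a=3^13·(≡1), b=3^5·(≡1) mod 3; (1|3)=+1, (1|3)=+1; (−1)^{13·5·1}·(+1)^5·(+1)^13 = -1.
v=2: v_2(a)=-11, v_2(b)=-2; units ≡ 7, 1 (mod 8); ε·ε+αω+βω = 1·0+-11·0+-2·0 ≡ 0  ⇒  (a,b)_2 = +1.
Ram(30, 156009) = {3, 23}; no ℚ_3-point on the conic.

[3, 23]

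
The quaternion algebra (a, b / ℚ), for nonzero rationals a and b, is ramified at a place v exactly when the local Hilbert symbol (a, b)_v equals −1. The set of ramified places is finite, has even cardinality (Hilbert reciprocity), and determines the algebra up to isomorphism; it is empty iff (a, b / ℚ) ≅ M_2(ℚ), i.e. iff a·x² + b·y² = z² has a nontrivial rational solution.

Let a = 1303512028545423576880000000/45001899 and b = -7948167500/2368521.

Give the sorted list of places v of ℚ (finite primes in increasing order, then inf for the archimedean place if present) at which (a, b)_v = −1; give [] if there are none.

[5, 7, 17, 19, 23, 29]

(a, b) ≡ (3038795305, -64883) mod (ℚ^×)²; places V = {2, 3, 5, 7, 11, 13, 17, 19, 23, 29, 31, ∞}.
(a,b)_2: α=10, β=2; u≡1, v≡5 (mod 8); ε(u)ε(v)=0·0, αω(v)=10·1, βω(u)=2·0; sum ≡ 0  ⇒  +1.
(a,b)_13: α=3, u≡3; β=1, v≡12 (mod 13); (3|13)=+1, (12|13)=+1; sign (−1)^0·+1^1·+1^3 = +1.
(a,b)_3: α=-8, u≡1; β=-8, v≡1 (mod 3); (1|3)=+1, (1|3)=+1; sign (−1)^0·+1^-8·+1^-8 = +1.
(a,b)_11: α=2, u≡8; β=0, v≡2 (mod 11); (8|11)=-1, (2|11)=-1; sign (−1)^0·-1^0·-1^2 = +1.
(a,b)_5: α=7, u≡1; β=4, v≡2 (mod 5); (1|5)=+1, (2|5)=-1; sign (−1)^0·+1^4·-1^7 = -1.
(a,b)_17: α=1, u≡12; β=0, v≡3 (mod 17); (12|17)=-1, (3|17)=-1; sign (−1)^0·-1^0·-1^1 = -1.
(a,b)_∞: sgn(3038795305)=+, sgn(-64883)=−, so +1.
(a,b)_19: α=-3, u≡18; β=-2, v≡15 (mod 19); (18|19)=-1, (15|19)=-1; sign (−1)^0·-1^-2·-1^-3 = -1.
(a,b)_23: α=3, u≡13; β=1, v≡4 (mod 23); (13|23)=+1, (4|23)=+1; sign (−1)^1·+1^1·+1^3 = -1.
(a,b)_29: α=1, u≡14; β=0, v≡19 (mod 29); (14|29)=-1, (19|29)=-1; sign (−1)^0·-1^0·-1^1 = -1.
(a,b)_7: α=3, u≡5; β=3, v≡6 (mod 7); (5|7)=-1, (6|7)=-1; sign (−1)^1·-1^3·-1^3 = -1.
(a,b)_31: α=3, u≡5; β=1, v≡29 (mod 31); (5|31)=+1, (29|31)=-1; sign (−1)^1·+1^1·-1^3 = +1.
(3038795305, -64883 / ℚ) ramifies at {5, 7, 17, 19, 23, 29}: a division algebra.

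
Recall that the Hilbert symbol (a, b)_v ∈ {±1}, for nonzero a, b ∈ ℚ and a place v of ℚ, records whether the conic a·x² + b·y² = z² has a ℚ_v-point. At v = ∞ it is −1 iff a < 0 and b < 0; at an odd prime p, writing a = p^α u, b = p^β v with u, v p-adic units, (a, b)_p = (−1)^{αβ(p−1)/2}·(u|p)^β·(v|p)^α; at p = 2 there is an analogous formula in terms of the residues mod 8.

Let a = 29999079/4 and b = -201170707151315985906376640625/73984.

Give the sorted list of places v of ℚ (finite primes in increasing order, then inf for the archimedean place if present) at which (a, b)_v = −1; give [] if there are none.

[2, 3, 29, 43]

Mod squares: a ≡ 41151, b ≡ -145. Check v ∈ {∞, 2, 3, 5, 7, 11, 17, 29, 43}.
v=3: a=3^7·(≡1), b=3^16·(≡2) mod 3; (1|3)=+1, (2|3)=-1; (−1)^{7·16·1}·(+1)^16·(-1)^7 = -1.
v=11: a=11^1·(≡9), b=11^4·(≡1) mod 11; (9|11)=+1, (1|11)=+1; (−1)^{1·4·5}·(+1)^4·(+1)^1 = +1.
v=7: a=7^0·(≡3), b=7^2·(≡4) mod 7; (3|7)=-1, (4|7)=+1; (−1)^{0·2·3}·(-1)^2·(+1)^0 = +1.
v=5: a=5^0·(≡1), b=5^7·(≡1) mod 5; (1|5)=+1, (1|5)=+1; (−1)^{0·7·2}·(+1)^7·(+1)^0 = +1.
v=29: a=29^1·(≡27), b=29^3·(≡9) mod 29; (27|29)=-1, (9|29)=+1; (−1)^{1·3·14}·(-1)^3·(+1)^1 = -1.
v=∞: 41151 > 0 and -145 < 0  ⇒  (a,b)_∞ = +1.
v=43: a=43^1·(≡16), b=43^4·(≡34) mod 43; (16|43)=+1, (34|43)=-1; (−1)^{1·4·21}·(+1)^4·(-1)^1 = -1.
v=2: v_2(a)=-2, v_2(b)=-8; units ≡ 7, 7 (mod 8); ε·ε+αω+βω = 1·1+-2·0+-8·0 ≡ 1  ⇒  (a,b)_2 = -1.
v=17: a=17^0·(≡3), b=17^-2·(≡4) mod 17; (3|17)=-1, (4|17)=+1; (−1)^{0·-2·8}·(-1)^-2·(+1)^0 = +1.
|Ram(41151, -145)| = 4, even; anisotropic at {2, 3, 29, 43}.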